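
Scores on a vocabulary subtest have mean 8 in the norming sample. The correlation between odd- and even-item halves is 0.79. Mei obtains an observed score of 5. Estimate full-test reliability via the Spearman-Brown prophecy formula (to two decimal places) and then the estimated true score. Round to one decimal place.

Spearman-Brown: ρ = 2r/(1 + r) = 2(0.79)/(1 + 0.79) = 1.580/1.79 = 0.8827 → 0.88
T̂ = ρX + (1 − ρ)μ
  = 0.88 × 5 + 0.12 × 8
  = 4.40 + 0.96
  = 5.36
  ≈ 5.4

5.4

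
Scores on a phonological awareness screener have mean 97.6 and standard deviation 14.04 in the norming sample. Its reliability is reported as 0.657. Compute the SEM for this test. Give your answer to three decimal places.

SEM = SD · √(1 − ρ) = 14.04 × √0.343 = 14.04 × 0.5857 = 8.2227

8.223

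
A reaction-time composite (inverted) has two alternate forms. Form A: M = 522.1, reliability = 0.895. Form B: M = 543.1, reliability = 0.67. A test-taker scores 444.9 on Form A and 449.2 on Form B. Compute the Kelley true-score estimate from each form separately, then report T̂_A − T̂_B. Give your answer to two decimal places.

-27.18

T̂_A = 0.895(444.9) + 0.105(522.1) = 453.0060
T̂_B = 0.67(449.2) + 0.33(543.1) = 480.1870
T̂_A − T̂_B = -27.1810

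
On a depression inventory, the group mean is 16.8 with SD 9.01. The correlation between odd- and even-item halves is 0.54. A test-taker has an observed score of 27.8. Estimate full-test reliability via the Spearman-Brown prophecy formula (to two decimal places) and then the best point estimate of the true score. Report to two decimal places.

Spearman-Brown: ρ = 2r/(1 + r) = 2(0.54)/(1 + 0.54) = 1.080/1.54 = 0.7013 → 0.70
Regress the observed score toward the mean by the unreliability: T̂ = 0.70·27.8 + 0.30·16.8 = 19.460 + 5.040 = 24.500.

24.50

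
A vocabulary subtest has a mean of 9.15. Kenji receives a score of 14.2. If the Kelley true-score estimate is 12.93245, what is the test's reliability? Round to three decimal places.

T̂ = ρX + (1 − ρ)μ  ⇒  T̂ − μ = ρ(X − μ)
ρ = (T̂ − μ)/(X − μ) = (12.93245 − 9.15) / (14.2 − 9.15) = 3.78245 / 5.05 = 0.74900

0.749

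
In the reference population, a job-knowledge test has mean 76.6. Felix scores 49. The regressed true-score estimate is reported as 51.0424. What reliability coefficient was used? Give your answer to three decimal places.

0.926

T̂ = ρX + (1 − ρ)μ  ⇒  T̂ − μ = ρ(X − μ)
ρ = (T̂ − μ)/(X − μ) = (51.0424 − 76.6) / (49 − 76.6) = -25.5576 / -27.6 = 0.92600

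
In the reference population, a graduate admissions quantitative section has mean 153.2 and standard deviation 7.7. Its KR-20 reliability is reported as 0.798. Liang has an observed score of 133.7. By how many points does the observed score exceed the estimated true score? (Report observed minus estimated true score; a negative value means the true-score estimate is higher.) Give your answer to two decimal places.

T̂ = ρX + (1 − ρ)μ
  = 0.798 × 133.7 + 0.202 × 153.2
  = 106.6926 + 30.9464
  = 137.6390
  ≈ 137.639
X − T̂ = 133.7 − 137.639 = -3.939 → -3.94

-3.94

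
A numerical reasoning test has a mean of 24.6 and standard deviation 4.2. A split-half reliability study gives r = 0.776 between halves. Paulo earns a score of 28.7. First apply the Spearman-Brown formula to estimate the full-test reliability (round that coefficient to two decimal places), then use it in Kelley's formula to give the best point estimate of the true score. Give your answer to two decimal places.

Spearman-Brown: ρ = 2r/(1 + r) = 2(0.776)/(1 + 0.776) = 1.5520/1.776 = 0.8739 → 0.87
T̂ = ρX + (1 − ρ)μ
  = 0.87 × 28.7 + 0.13 × 24.6
  = 24.969 + 3.198
  = 28.167
  ≈ 28.17

28.17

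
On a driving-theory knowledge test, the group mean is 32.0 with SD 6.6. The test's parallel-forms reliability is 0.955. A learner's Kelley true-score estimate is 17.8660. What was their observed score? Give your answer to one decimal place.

17.2

T̂ = ρX + (1 − ρ)μ  ⇒  X = (T̂ − (1 − ρ)μ) / ρ
X = (17.8660 − 0.045 × 32.0) / 0.955 = (17.8660 − 1.4400) / 0.955 = 16.4260 / 0.955 = 17.200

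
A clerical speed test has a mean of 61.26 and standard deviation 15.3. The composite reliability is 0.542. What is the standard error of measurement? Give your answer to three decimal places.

10.354

SEM = SD · √(1 − ρ) = 15.3 × √0.458 = 15.3 × 0.6768 = 10.3544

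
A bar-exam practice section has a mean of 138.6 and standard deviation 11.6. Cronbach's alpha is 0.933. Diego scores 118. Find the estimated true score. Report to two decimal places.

T̂ = 0.933(118) + 0.067(138.6) = 110.094 + 9.2862 = 119.380 → 119.38

119.38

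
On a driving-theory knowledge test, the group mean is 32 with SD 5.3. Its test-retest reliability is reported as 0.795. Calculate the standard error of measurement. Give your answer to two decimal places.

SEM = SD · √(1 − ρ) = 5.3 × √0.205 = 5.3 × 0.4528 = 2.400

2.40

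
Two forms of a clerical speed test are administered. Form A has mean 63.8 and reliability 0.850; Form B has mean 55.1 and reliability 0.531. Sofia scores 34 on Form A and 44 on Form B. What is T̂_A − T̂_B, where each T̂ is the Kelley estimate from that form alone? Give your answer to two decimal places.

T̂_A = 0.850(34) + 0.150(63.8) = 38.4700
T̂_B = 0.531(44) + 0.469(55.1) = 49.2059
T̂_A − T̂_B = -10.7359

-10.74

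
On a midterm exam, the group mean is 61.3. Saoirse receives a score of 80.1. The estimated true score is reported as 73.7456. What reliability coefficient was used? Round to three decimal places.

0.662

T̂ = ρX + (1 − ρ)μ  ⇒  T̂ − μ = ρ(X − μ)
ρ = (T̂ − μ)/(X − μ) = (73.7456 − 61.3) / (80.1 − 61.3) = 12.4456 / 18.8 = 0.66200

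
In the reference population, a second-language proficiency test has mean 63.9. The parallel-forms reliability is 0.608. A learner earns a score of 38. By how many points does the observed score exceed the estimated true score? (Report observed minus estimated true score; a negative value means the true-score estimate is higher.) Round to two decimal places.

T̂ = ρX + (1 − ρ)μ
  = 0.608 × 38 + 0.392 × 63.9
  = 23.104 + 25.0488
  = 48.1528
  ≈ 48.153
X − T̂ = 38 − 48.153 = -10.153 → -10.15

-10.15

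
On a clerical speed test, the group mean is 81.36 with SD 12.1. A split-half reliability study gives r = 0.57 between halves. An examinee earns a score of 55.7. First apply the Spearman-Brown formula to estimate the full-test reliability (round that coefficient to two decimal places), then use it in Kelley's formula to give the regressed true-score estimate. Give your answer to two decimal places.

Spearman-Brown: ρ = 2r/(1 + r) = 2(0.57)/(1 + 0.57) = 1.140/1.57 = 0.7261 → 0.73
T̂ = 0.73(55.7) + 0.27(81.36) = 40.661 + 21.9672 = 62.628 → 62.63

62.63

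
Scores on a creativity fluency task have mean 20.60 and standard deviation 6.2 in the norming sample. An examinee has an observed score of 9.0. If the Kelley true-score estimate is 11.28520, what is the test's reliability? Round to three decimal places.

T̂ = ρX + (1 − ρ)μ  ⇒  T̂ − μ = ρ(X − μ)
ρ = (T̂ − μ)/(X − μ) = (11.28520 − 20.60) / (9.0 − 20.60) = -9.31480 / -11.60 = 0.80300

0.803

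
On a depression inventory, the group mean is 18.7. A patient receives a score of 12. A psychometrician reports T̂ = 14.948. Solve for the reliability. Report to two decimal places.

T̂ = ρX + (1 − ρ)μ  ⇒  T̂ − μ = ρ(X − μ)
ρ = (T̂ − μ)/(X − μ) = (14.948 − 18.7) / (12 − 18.7) = -3.752 / -6.7 = 0.5600

0.56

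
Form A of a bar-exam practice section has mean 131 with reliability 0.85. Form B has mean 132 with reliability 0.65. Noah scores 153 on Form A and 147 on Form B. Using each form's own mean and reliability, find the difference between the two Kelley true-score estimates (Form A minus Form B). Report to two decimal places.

7.95

T̂_A = 0.85(153) + 0.15(131) = 149.7000
T̂_B = 0.65(147) + 0.35(132) = 141.7500
T̂_A − T̂_B = 7.9500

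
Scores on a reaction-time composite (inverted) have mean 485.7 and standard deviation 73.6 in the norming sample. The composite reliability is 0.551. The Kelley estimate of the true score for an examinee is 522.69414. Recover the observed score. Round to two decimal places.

T̂ = ρX + (1 − ρ)μ  ⇒  X = (T̂ − (1 − ρ)μ) / ρ
X = (522.69414 − 0.449 × 485.7) / 0.551 = (522.69414 − 218.0793) / 0.551 = 304.61484 / 0.551 = 552.8400

552.84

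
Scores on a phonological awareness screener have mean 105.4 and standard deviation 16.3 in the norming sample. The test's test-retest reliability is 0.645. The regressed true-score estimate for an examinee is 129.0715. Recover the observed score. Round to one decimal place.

142.1

T̂ = ρX + (1 − ρ)μ  ⇒  X = (T̂ − (1 − ρ)μ) / ρ
X = (129.0715 − 0.355 × 105.4) / 0.645 = (129.0715 − 37.4170) / 0.645 = 91.6545 / 0.645 = 142.100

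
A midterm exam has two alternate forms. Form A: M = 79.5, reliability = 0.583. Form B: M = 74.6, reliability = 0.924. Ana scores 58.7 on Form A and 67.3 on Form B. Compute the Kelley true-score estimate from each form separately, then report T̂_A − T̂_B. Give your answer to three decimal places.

T̂_A = 0.583(58.7) + 0.417(79.5) = 67.37360
T̂_B = 0.924(67.3) + 0.076(74.6) = 67.85480
T̂_A − T̂_B = -0.48120

-0.481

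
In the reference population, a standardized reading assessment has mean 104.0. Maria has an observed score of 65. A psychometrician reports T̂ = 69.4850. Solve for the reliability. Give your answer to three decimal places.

T̂ = ρX + (1 − ρ)μ  ⇒  T̂ − μ = ρ(X − μ)
ρ = (T̂ − μ)/(X − μ) = (69.4850 − 104.0) / (65 − 104.0) = -34.5150 / -39.0 = 0.88500

0.885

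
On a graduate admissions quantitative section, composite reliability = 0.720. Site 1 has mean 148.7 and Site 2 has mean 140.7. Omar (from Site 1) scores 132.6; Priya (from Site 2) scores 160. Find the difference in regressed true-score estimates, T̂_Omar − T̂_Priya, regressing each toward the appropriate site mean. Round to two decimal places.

-17.49

T̂_Omar = 0.720(132.6) + 0.280(148.7) = 137.1080
T̂_Priya = 0.720(160) + 0.280(140.7) = 154.5960
Difference = 137.1080 − 154.5960 = -17.4880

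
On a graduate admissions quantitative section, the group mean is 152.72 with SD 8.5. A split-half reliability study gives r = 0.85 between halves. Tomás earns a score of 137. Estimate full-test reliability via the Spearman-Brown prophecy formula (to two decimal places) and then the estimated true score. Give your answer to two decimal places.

Spearman-Brown: ρ = 2r/(1 + r) = 2(0.85)/(1 + 0.85) = 1.700/1.85 = 0.9189 → 0.92
T̂ = 0.92(137) + 0.08(152.72) = 126.04 + 12.2176 = 138.258 → 138.26

138.26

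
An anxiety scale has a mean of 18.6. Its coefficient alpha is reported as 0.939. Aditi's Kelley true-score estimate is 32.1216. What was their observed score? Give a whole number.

33

T̂ = ρX + (1 − ρ)μ  ⇒  X = (T̂ − (1 − ρ)μ) / ρ
X = (32.1216 − 0.061 × 18.6) / 0.939 = (32.1216 − 1.1346) / 0.939 = 30.9870 / 0.939 = 33.00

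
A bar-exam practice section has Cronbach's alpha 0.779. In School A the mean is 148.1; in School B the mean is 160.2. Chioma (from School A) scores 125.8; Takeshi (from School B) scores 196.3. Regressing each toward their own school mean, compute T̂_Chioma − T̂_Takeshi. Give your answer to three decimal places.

-57.594

T̂_Chioma = 0.779(125.8) + 0.221(148.1) = 130.72830
T̂_Takeshi = 0.779(196.3) + 0.221(160.2) = 188.32190
Difference = 130.72830 − 188.32190 = -57.59360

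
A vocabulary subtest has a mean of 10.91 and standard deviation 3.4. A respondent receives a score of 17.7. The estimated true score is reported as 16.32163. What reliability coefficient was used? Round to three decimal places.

0.797

T̂ = ρX + (1 − ρ)μ  ⇒  T̂ − μ = ρ(X − μ)
ρ = (T̂ − μ)/(X − μ) = (16.32163 − 10.91) / (17.7 − 10.91) = 5.41163 / 6.79 = 0.79700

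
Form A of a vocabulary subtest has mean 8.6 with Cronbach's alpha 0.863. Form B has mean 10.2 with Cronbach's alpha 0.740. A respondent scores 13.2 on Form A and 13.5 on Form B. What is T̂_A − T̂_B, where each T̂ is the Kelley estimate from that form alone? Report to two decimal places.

-0.07

T̂_A = 0.863(13.2) + 0.137(8.6) = 12.5698
T̂_B = 0.740(13.5) + 0.260(10.2) = 12.6420
T̂_A − T̂_B = -0.0722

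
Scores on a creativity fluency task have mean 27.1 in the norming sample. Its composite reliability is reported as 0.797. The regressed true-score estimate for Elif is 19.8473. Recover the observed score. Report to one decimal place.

T̂ = ρX + (1 − ρ)μ  ⇒  X = (T̂ − (1 − ρ)μ) / ρ
X = (19.8473 − 0.203 × 27.1) / 0.797 = (19.8473 − 5.5013) / 0.797 = 14.3460 / 0.797 = 18.000

18.0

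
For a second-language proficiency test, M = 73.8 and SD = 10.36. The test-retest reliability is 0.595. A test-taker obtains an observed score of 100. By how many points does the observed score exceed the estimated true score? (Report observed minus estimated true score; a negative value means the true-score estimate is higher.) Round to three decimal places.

10.611

T̂ = ρX + (1 − ρ)μ
  = 0.595 × 100 + 0.405 × 73.8
  = 59.500 + 29.8890
  = 89.38900
  ≈ 89.3890
X − T̂ = 100 − 89.3890 = 10.6110 → 10.611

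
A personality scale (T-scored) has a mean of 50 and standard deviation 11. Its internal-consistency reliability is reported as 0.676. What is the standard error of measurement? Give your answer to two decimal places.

SEM = SD · √(1 − ρ) = 11 × √0.324 = 11 × 0.5692 = 6.261

6.26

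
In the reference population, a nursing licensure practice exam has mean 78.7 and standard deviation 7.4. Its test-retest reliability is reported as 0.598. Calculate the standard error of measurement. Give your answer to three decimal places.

4.692

SEM = SD · √(1 − ρ) = 7.4 × √0.402 = 7.4 × 0.6340 = 4.6919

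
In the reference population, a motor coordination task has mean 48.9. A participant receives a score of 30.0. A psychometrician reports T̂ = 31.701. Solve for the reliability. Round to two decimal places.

0.91

T̂ = ρX + (1 − ρ)μ  ⇒  T̂ − μ = ρ(X − μ)
ρ = (T̂ − μ)/(X − μ) = (31.701 − 48.9) / (30.0 − 48.9) = -17.199 / -18.9 = 0.9100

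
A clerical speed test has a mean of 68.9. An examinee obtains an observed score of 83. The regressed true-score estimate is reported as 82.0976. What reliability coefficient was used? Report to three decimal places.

T̂ = ρX + (1 − ρ)μ  ⇒  T̂ − μ = ρ(X − μ)
ρ = (T̂ − μ)/(X − μ) = (82.0976 − 68.9) / (83 − 68.9) = 13.1976 / 14.1 = 0.93600

0.936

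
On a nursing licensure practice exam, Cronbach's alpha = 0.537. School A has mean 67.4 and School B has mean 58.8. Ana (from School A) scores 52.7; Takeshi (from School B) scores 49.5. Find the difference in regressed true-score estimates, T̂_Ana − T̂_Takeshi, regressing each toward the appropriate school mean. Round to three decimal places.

T̂_Ana = 0.537(52.7) + 0.463(67.4) = 59.50610
T̂_Takeshi = 0.537(49.5) + 0.463(58.8) = 53.80590
Difference = 59.50610 − 53.80590 = 5.70020

5.700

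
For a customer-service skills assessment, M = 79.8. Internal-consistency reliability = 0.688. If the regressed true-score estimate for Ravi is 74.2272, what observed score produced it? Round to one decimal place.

T̂ = ρX + (1 − ρ)μ  ⇒  X = (T̂ − (1 − ρ)μ) / ρ
X = (74.2272 − 0.312 × 79.8) / 0.688 = (74.2272 − 24.8976) / 0.688 = 49.3296 / 0.688 = 71.700

71.7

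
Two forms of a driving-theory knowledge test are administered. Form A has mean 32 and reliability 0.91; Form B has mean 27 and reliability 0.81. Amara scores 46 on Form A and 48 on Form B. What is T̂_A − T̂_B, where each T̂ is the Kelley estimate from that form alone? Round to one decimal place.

T̂_A = 0.91(46) + 0.09(32) = 44.740
T̂_B = 0.81(48) + 0.19(27) = 44.010
T̂_A − T̂_B = 0.730

0.7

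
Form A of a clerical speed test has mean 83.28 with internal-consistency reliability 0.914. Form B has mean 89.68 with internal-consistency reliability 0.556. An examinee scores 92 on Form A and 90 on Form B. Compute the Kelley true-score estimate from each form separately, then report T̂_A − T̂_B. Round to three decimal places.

T̂_A = 0.914(92) + 0.086(83.28) = 91.25008
T̂_B = 0.556(90) + 0.444(89.68) = 89.85792
T̂_A − T̂_B = 1.39216

1.392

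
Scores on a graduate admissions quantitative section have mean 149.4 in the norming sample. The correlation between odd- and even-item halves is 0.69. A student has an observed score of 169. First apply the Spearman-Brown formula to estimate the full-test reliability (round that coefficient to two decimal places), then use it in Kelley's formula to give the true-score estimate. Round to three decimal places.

165.472

Spearman-Brown: ρ = 2r/(1 + r) = 2(0.69)/(1 + 0.69) = 1.380/1.69 = 0.8166 → 0.82
T̂ = ρX + (1 − ρ)μ
  = 0.82 × 169 + 0.18 × 149.4
  = 138.58 + 26.892
  = 165.4720
  ≈ 165.472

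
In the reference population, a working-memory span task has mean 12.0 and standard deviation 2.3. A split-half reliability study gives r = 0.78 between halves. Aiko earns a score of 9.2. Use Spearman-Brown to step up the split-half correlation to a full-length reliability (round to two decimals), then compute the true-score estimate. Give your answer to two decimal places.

9.54

Spearman-Brown: ρ = 2r/(1 + r) = 2(0.78)/(1 + 0.78) = 1.560/1.78 = 0.8764 → 0.88
Weight the observed score by reliability and the mean by (1 − reliability): T̂ = 0.88·9.2 + 0.12·12.0 = 8.096 + 1.440 = 9.536.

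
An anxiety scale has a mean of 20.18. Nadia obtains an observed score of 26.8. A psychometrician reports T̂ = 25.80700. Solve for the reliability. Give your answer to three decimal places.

T̂ = ρX + (1 − ρ)μ  ⇒  T̂ − μ = ρ(X − μ)
ρ = (T̂ − μ)/(X − μ) = (25.80700 − 20.18) / (26.8 − 20.18) = 5.62700 / 6.62 = 0.85000

0.850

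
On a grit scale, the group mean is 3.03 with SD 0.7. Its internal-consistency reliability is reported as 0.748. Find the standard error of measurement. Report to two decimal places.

SEM = SD · √(1 − ρ) = 0.7 × √0.252 = 0.7 × 0.5020 = 0.351

0.35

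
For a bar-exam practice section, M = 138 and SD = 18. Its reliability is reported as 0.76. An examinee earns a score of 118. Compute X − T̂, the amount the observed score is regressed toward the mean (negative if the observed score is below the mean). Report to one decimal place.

-4.8

T̂ = 0.76(118) + 0.24(138) = 89.68 + 33.12 = 122.800 → 122.80
X − T̂ = 118 − 122.80 = -4.80 → -4.8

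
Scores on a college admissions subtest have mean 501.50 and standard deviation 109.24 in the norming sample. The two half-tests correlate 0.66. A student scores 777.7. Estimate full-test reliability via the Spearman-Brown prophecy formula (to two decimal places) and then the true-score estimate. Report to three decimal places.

722.460

Spearman-Brown: ρ = 2r/(1 + r) = 2(0.66)/(1 + 0.66) = 1.320/1.66 = 0.7952 → 0.80
Kelley's formula gives T̂ = 0.80·777.7 + 0.20·501.50 = 622.160 + 100.3000 = 722.4600.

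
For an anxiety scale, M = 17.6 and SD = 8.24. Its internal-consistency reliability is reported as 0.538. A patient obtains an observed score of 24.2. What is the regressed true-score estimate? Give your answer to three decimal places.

21.151

T̂ = 0.538(24.2) + 0.462(17.6) = 13.0196 + 8.1312 = 21.1508 → 21.151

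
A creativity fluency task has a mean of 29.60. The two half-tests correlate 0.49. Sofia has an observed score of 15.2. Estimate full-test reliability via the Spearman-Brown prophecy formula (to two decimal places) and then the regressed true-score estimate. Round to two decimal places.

Spearman-Brown: ρ = 2r/(1 + r) = 2(0.49)/(1 + 0.49) = 0.980/1.49 = 0.6577 → 0.66
Weight the observed score by reliability and the mean by (1 − reliability): T̂ = 0.66·15.2 + 0.34·29.60 = 10.032 + 10.0640 = 20.096.

20.10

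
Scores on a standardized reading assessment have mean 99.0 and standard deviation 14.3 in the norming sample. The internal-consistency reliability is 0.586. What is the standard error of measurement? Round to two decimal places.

9.20

SEM = SD · √(1 − ρ) = 14.3 × √0.414 = 14.3 × 0.6434 = 9.201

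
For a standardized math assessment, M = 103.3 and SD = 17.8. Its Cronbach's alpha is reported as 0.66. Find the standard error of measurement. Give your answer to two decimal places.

SEM = SD · √(1 − ρ) = 17.8 × √0.34 = 17.8 × 0.5831 = 10.379

10.38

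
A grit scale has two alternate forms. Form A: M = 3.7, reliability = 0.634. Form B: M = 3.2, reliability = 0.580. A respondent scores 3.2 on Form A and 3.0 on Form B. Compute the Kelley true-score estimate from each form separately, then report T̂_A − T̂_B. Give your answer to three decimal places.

0.299

T̂_A = 0.634(3.2) + 0.366(3.7) = 3.38300
T̂_B = 0.580(3.0) + 0.420(3.2) = 3.08400
T̂_A − T̂_B = 0.29900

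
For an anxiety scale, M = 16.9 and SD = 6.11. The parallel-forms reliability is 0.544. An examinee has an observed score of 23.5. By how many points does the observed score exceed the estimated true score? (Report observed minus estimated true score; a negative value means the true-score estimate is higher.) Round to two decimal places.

T̂ = ρX + (1 − ρ)μ
  = 0.544 × 23.5 + 0.456 × 16.9
  = 12.7840 + 7.7064
  = 20.4904
  ≈ 20.490
X − T̂ = 23.5 − 20.490 = 3.010 → 3.01

3.01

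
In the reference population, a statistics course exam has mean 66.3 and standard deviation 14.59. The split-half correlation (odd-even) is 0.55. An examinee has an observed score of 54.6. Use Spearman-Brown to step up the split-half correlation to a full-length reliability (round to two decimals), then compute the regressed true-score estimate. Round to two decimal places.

Spearman-Brown: ρ = 2r/(1 + r) = 2(0.55)/(1 + 0.55) = 1.100/1.55 = 0.7097 → 0.71
T̂ = 0.71(54.6) + 0.29(66.3) = 38.766 + 19.227 = 57.993 → 57.99

57.99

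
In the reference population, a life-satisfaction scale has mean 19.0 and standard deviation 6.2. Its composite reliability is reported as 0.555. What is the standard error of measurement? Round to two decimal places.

4.14

SEM = SD · √(1 − ρ) = 6.2 × √0.445 = 6.2 × 0.6671 = 4.136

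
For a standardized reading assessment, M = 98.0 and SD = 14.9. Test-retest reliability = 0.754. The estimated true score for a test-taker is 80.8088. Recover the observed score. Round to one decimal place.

T̂ = ρX + (1 − ρ)μ  ⇒  X = (T̂ − (1 − ρ)μ) / ρ
X = (80.8088 − 0.246 × 98.0) / 0.754 = (80.8088 − 24.1080) / 0.754 = 56.7008 / 0.754 = 75.200

75.2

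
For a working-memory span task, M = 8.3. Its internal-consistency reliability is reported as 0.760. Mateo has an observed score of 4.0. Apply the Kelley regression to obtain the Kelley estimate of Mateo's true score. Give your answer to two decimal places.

T̂ = ρX + (1 − ρ)μ
  = 0.760 × 4.0 + 0.240 × 8.3
  = 3.0400 + 1.9920
  = 5.032
  ≈ 5.03

5.03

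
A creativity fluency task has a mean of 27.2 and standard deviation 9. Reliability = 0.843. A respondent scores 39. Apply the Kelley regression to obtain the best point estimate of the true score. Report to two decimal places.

T̂ = ρX + (1 − ρ)μ
  = 0.843 × 39 + 0.157 × 27.2
  = 32.877 + 4.2704
  = 37.147
  ≈ 37.15

37.15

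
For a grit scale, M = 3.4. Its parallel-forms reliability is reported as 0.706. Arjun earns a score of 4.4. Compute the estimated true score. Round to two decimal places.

4.11

T̂ = 0.706(4.4) + 0.294(3.4) = 3.1064 + 0.9996 = 4.106 → 4.11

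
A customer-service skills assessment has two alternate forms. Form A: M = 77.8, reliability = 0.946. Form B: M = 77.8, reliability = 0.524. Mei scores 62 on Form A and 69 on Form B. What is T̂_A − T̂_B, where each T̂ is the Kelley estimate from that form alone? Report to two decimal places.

-10.34

T̂_A = 0.946(62) + 0.054(77.8) = 62.8532
T̂_B = 0.524(69) + 0.476(77.8) = 73.1888
T̂_A − T̂_B = -10.3356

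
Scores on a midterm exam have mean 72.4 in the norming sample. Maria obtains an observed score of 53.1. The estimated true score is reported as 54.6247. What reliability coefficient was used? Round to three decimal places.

T̂ = ρX + (1 − ρ)μ  ⇒  T̂ − μ = ρ(X − μ)
ρ = (T̂ − μ)/(X − μ) = (54.6247 − 72.4) / (53.1 − 72.4) = -17.7753 / -19.3 = 0.92100

0.921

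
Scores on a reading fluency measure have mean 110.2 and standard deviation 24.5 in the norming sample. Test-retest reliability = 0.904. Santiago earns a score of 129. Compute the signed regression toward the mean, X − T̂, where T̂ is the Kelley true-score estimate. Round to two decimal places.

T̂ = 0.904(129) + 0.096(110.2) = 116.616 + 10.5792 = 127.1952 → 127.195
X − T̂ = 129 − 127.195 = 1.805 → 1.80

1.80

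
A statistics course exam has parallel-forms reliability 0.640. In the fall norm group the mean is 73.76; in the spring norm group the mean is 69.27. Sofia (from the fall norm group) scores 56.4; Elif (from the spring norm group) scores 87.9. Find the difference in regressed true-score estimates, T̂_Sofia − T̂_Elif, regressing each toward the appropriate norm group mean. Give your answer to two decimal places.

T̂_Sofia = 0.640(56.4) + 0.360(73.76) = 62.6496
T̂_Elif = 0.640(87.9) + 0.360(69.27) = 81.1932
Difference = 62.6496 − 81.1932 = -18.5436

-18.54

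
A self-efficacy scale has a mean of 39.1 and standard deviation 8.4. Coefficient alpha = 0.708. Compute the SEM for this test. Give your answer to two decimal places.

SEM = SD · √(1 − ρ) = 8.4 × √0.292 = 8.4 × 0.5404 = 4.539

4.54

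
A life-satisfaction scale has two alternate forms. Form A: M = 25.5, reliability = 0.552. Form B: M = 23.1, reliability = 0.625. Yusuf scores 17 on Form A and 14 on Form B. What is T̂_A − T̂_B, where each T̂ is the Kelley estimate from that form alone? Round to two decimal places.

3.40

T̂_A = 0.552(17) + 0.448(25.5) = 20.8080
T̂_B = 0.625(14) + 0.375(23.1) = 17.4125
T̂_A − T̂_B = 3.3955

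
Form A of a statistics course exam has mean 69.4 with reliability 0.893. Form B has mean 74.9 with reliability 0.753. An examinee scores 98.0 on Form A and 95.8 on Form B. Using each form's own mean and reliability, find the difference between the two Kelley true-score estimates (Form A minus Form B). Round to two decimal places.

T̂_A = 0.893(98.0) + 0.107(69.4) = 94.9398
T̂_B = 0.753(95.8) + 0.247(74.9) = 90.6377
T̂_A − T̂_B = 4.3021

4.30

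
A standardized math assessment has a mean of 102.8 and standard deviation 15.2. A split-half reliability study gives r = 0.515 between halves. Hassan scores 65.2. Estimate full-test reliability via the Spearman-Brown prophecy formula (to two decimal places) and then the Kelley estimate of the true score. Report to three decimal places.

77.232

Spearman-Brown: ρ = 2r/(1 + r) = 2(0.515)/(1 + 0.515) = 1.0300/1.515 = 0.6799 → 0.68
Kelley's formula gives T̂ = 0.68·65.2 + 0.32·102.8 = 44.336 + 32.896 = 77.2320.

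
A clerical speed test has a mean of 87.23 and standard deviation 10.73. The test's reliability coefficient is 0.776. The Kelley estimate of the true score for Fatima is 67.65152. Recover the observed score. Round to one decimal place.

62.0

T̂ = ρX + (1 − ρ)μ  ⇒  X = (T̂ − (1 − ρ)μ) / ρ
X = (67.65152 − 0.224 × 87.23) / 0.776 = (67.65152 − 19.53952) / 0.776 = 48.11200 / 0.776 = 62.000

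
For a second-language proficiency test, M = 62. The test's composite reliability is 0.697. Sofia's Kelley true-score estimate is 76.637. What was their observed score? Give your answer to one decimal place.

T̂ = ρX + (1 − ρ)μ  ⇒  X = (T̂ − (1 − ρ)μ) / ρ
X = (76.637 − 0.303 × 62) / 0.697 = (76.637 − 18.786) / 0.697 = 57.851 / 0.697 = 83.000

83.0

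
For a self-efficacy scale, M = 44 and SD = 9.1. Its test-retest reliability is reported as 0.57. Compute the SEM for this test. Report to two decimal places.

5.97

SEM = SD · √(1 − ρ) = 9.1 × √0.43 = 9.1 × 0.6557 = 5.967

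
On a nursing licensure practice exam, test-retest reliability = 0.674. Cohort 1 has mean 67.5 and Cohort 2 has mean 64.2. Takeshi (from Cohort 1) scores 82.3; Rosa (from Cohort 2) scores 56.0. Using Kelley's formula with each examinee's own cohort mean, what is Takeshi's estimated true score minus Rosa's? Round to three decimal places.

18.802

T̂_Takeshi = 0.674(82.3) + 0.326(67.5) = 77.47520
T̂_Rosa = 0.674(56.0) + 0.326(64.2) = 58.67320
Difference = 77.47520 − 58.67320 = 18.80200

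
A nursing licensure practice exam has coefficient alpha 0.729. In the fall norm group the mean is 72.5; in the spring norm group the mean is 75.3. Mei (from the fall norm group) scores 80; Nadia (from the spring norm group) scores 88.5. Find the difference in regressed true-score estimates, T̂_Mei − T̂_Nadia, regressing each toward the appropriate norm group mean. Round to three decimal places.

-6.955

T̂_Mei = 0.729(80) + 0.271(72.5) = 77.96750
T̂_Nadia = 0.729(88.5) + 0.271(75.3) = 84.92280
Difference = 77.96750 − 84.92280 = -6.95530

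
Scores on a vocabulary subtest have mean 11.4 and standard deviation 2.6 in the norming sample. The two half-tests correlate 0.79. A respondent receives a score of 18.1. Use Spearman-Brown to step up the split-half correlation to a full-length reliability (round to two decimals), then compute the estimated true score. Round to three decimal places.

17.296

Spearman-Brown: ρ = 2r/(1 + r) = 2(0.79)/(1 + 0.79) = 1.580/1.79 = 0.8827 → 0.88
Weight the observed score by reliability and the mean by (1 − reliability): T̂ = 0.88·18.1 + 0.12·11.4 = 15.928 + 1.368 = 17.2960.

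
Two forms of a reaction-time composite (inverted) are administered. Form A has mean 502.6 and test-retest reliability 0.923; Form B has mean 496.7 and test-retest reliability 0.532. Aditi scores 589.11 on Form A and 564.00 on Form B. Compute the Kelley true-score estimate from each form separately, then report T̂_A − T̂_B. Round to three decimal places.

T̂_A = 0.923(589.11) + 0.077(502.6) = 582.44873
T̂_B = 0.532(564.00) + 0.468(496.7) = 532.50360
T̂_A − T̂_B = 49.94513

49.945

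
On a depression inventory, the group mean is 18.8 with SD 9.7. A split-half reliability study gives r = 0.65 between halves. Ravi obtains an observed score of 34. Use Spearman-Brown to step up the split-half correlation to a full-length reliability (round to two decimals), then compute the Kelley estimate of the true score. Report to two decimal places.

Spearman-Brown: ρ = 2r/(1 + r) = 2(0.65)/(1 + 0.65) = 1.300/1.65 = 0.7879 → 0.79
T̂ = 0.79(34) + 0.21(18.8) = 26.86 + 3.948 = 30.808 → 30.81

30.81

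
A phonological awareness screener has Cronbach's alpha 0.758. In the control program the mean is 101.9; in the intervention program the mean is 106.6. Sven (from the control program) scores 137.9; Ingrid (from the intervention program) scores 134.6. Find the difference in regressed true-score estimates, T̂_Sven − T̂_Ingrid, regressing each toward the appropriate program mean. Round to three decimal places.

1.364

T̂_Sven = 0.758(137.9) + 0.242(101.9) = 129.18800
T̂_Ingrid = 0.758(134.6) + 0.242(106.6) = 127.82400
Difference = 129.18800 − 127.82400 = 1.36400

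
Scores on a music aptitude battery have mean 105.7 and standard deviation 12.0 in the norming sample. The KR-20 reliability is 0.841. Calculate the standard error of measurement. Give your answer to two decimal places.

4.78

SEM = SD · √(1 − ρ) = 12.0 × √0.159 = 12.0 × 0.3987 = 4.785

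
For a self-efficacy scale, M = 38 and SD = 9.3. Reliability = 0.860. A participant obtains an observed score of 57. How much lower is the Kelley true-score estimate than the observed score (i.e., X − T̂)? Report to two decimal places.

Kelley's formula gives T̂ = 0.860·57 + 0.140·38 = 49.020 + 5.320 = 54.3400.
X − T̂ = 57 − 54.340 = 2.660 → 2.66

2.66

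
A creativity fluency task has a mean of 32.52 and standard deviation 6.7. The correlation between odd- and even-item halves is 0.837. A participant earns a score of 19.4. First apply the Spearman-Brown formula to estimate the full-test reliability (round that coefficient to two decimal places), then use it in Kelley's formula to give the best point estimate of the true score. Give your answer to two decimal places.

20.58

Spearman-Brown: ρ = 2r/(1 + r) = 2(0.837)/(1 + 0.837) = 1.6740/1.837 = 0.9113 → 0.91
T̂ = ρX + (1 − ρ)μ
  = 0.91 × 19.4 + 0.09 × 32.52
  = 17.654 + 2.9268
  = 20.581
  ≈ 20.58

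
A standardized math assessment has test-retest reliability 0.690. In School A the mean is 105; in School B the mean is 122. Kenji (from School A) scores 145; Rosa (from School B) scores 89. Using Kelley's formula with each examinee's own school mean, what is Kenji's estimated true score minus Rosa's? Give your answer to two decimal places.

33.37

T̂_Kenji = 0.690(145) + 0.310(105) = 132.6000
T̂_Rosa = 0.690(89) + 0.310(122) = 99.2300
Difference = 132.6000 − 99.2300 = 33.3700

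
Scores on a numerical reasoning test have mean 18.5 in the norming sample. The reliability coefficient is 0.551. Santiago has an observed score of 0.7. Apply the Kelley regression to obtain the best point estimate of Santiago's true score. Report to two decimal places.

T̂ = 0.551(0.7) + 0.449(18.5) = 0.3857 + 8.3065 = 8.692 → 8.69

8.69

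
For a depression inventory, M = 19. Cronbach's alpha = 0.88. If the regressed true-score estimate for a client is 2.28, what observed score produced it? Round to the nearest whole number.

0

T̂ = ρX + (1 − ρ)μ  ⇒  X = (T̂ − (1 − ρ)μ) / ρ
X = (2.28 − 0.12 × 19) / 0.88 = (2.28 − 2.28) / 0.88 = 0.00 / 0.88 = 0.00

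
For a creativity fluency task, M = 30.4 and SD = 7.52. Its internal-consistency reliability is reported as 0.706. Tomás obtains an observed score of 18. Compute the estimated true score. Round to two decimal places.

T̂ = ρX + (1 − ρ)μ
  = 0.706 × 18 + 0.294 × 30.4
  = 12.708 + 8.9376
  = 21.646
  ≈ 21.65

21.65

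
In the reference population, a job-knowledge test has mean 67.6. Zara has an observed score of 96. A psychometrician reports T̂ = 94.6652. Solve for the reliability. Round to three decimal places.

T̂ = ρX + (1 − ρ)μ  ⇒  T̂ − μ = ρ(X − μ)
ρ = (T̂ − μ)/(X − μ) = (94.6652 − 67.6) / (96 − 67.6) = 27.0652 / 28.4 = 0.95300

0.953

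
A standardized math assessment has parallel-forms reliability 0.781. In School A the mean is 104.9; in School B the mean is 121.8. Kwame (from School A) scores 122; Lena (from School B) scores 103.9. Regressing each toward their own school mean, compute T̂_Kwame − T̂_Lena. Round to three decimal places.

10.435

T̂_Kwame = 0.781(122) + 0.219(104.9) = 118.25510
T̂_Lena = 0.781(103.9) + 0.219(121.8) = 107.82010
Difference = 118.25510 − 107.82010 = 10.43500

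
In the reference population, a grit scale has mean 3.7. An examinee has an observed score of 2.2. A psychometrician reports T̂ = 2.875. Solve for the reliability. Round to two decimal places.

T̂ = ρX + (1 − ρ)μ  ⇒  T̂ − μ = ρ(X − μ)
ρ = (T̂ − μ)/(X − μ) = (2.875 − 3.7) / (2.2 − 3.7) = -0.825 / -1.5 = 0.5500

0.55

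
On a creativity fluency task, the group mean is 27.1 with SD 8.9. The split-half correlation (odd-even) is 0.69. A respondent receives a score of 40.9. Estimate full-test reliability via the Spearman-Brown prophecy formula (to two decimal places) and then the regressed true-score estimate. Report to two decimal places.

38.42

Spearman-Brown: ρ = 2r/(1 + r) = 2(0.69)/(1 + 0.69) = 1.380/1.69 = 0.8166 → 0.82
T̂ = ρX + (1 − ρ)μ
  = 0.82 × 40.9 + 0.18 × 27.1
  = 33.538 + 4.878
  = 38.416
  ≈ 38.42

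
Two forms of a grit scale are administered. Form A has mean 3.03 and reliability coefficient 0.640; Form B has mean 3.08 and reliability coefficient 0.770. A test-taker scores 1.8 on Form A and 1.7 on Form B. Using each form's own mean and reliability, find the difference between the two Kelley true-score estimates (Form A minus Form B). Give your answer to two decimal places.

T̂_A = 0.640(1.8) + 0.360(3.03) = 2.2428
T̂_B = 0.770(1.7) + 0.230(3.08) = 2.0174
T̂_A − T̂_B = 0.2254

0.23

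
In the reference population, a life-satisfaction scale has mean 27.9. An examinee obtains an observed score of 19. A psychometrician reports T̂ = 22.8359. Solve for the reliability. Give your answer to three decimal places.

T̂ = ρX + (1 − ρ)μ  ⇒  T̂ − μ = ρ(X − μ)
ρ = (T̂ − μ)/(X − μ) = (22.8359 − 27.9) / (19 − 27.9) = -5.0641 / -8.9 = 0.56900

0.569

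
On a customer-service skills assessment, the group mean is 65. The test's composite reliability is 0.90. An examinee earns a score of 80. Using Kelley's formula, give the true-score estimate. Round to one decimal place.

Weight the observed score by reliability and the mean by (1 − reliability): T̂ = 0.90·80 + 0.10·65 = 72.00 + 6.50 = 78.50.

78.5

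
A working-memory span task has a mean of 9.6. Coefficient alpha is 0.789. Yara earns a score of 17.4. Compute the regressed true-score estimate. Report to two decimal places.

T̂ = ρX + (1 − ρ)μ
  = 0.789 × 17.4 + 0.211 × 9.6
  = 13.7286 + 2.0256
  = 15.754
  ≈ 15.75

15.75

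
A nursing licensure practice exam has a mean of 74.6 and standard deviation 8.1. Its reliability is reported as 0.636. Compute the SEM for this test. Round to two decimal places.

4.89

SEM = SD · √(1 − ρ) = 8.1 × √0.364 = 8.1 × 0.6033 = 4.887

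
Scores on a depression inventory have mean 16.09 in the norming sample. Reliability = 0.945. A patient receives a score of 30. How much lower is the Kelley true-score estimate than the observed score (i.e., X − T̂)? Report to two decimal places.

T̂ = 0.945(30) + 0.055(16.09) = 28.350 + 0.88495 = 29.2349 → 29.235
X − T̂ = 30 − 29.235 = 0.765 → 0.77

0.77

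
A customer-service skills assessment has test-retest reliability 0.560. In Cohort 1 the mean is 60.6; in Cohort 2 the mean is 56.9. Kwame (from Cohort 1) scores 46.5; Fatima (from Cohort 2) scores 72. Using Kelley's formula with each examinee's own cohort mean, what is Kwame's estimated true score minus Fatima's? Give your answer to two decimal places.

T̂_Kwame = 0.560(46.5) + 0.440(60.6) = 52.7040
T̂_Fatima = 0.560(72) + 0.440(56.9) = 65.3560
Difference = 52.7040 − 65.3560 = -12.6520

-12.65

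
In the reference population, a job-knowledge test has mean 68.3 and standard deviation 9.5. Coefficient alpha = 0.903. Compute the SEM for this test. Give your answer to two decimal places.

2.96

SEM = SD · √(1 − ρ) = 9.5 × √0.097 = 9.5 × 0.3114 = 2.959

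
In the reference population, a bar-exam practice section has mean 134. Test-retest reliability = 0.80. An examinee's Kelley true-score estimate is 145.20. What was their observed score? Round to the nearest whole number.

148

T̂ = ρX + (1 − ρ)μ  ⇒  X = (T̂ − (1 − ρ)μ) / ρ
X = (145.20 − 0.20 × 134) / 0.80 = (145.20 − 26.80) / 0.80 = 118.40 / 0.80 = 148.00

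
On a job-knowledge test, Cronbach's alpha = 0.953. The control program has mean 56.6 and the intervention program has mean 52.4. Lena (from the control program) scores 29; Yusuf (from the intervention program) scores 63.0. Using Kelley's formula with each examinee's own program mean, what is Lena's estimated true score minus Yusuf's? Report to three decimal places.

T̂_Lena = 0.953(29) + 0.047(56.6) = 30.29720
T̂_Yusuf = 0.953(63.0) + 0.047(52.4) = 62.50180
Difference = 30.29720 − 62.50180 = -32.20460

-32.205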